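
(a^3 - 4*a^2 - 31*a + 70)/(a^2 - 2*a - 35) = a - 2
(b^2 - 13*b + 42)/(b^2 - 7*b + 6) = (b - 7)/(b - 1)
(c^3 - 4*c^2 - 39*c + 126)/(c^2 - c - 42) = c - 3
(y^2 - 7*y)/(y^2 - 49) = y/(y + 7)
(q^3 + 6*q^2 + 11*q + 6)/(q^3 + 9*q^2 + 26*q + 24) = (q + 1)/(q + 4)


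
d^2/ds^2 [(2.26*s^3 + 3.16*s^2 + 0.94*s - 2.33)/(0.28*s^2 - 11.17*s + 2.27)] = (-2.22044604925031e-16*s^5 + 1.4210854715202e-14*s^4 + 580.996339999999*s^3 - 356.973012*s^2 + 110.012388*s - 498.225758)/(0.021952*s^6 - 2.627184*s^5 + 105.33978*s^4 - 1436.266525*s^3 + 854.004645*s^2 - 172.673679*s + 11.697083)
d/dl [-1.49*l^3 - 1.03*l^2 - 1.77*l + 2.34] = -4.47*l^2 - 2.06*l - 1.77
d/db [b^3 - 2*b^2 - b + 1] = 3*b^2 - 4*b - 1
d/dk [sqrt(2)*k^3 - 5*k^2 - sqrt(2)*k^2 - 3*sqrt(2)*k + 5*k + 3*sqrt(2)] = 3*sqrt(2)*k^2 - 10*k - 2*sqrt(2)*k - 3*sqrt(2) + 5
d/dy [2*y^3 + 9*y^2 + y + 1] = 6*y^2 + 18*y + 1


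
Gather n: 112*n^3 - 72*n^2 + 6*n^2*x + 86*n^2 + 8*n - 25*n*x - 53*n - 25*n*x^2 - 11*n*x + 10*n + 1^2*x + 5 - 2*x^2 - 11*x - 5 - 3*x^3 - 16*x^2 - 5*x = 112*n^3 + n^2*(6*x + 14) + n*(-25*x^2 - 36*x - 35) - 3*x^3 - 18*x^2 - 15*x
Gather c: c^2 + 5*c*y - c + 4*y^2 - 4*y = c^2 + c*(5*y - 1) + 4*y^2 - 4*y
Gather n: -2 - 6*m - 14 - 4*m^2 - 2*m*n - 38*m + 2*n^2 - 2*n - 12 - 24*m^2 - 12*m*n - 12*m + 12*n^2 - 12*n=-28*m^2 - 56*m + 14*n^2 + n*(-14*m - 14) - 28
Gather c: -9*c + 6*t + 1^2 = -9*c + 6*t + 1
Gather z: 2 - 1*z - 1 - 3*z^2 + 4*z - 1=-3*z^2 + 3*z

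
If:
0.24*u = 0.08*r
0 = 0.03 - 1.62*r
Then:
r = 0.02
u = 0.01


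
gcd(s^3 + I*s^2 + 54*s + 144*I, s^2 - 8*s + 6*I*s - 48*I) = s + 6*I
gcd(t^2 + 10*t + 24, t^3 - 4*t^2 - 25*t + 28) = t + 4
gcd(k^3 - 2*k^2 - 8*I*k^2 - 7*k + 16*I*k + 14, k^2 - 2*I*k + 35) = k - 7*I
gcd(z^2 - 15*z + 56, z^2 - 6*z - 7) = z - 7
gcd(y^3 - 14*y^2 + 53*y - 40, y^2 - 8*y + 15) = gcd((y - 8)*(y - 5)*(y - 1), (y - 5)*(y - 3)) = y - 5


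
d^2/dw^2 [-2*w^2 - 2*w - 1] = -4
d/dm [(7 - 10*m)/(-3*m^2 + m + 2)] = (30*m^2 - 10*m - (6*m - 1)*(10*m - 7) - 20)/(-3*m^2 + m + 2)^2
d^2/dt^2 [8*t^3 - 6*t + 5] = 48*t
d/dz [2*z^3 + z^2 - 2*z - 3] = 6*z^2 + 2*z - 2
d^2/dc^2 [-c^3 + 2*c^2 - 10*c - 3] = 4 - 6*c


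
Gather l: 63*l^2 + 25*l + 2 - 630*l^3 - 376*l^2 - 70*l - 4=-630*l^3 - 313*l^2 - 45*l - 2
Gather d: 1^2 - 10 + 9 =0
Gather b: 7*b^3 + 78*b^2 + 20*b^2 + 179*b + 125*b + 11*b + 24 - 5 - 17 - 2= 7*b^3 + 98*b^2 + 315*b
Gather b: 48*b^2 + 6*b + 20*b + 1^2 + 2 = 48*b^2 + 26*b + 3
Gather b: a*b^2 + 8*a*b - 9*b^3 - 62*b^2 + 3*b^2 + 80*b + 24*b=-9*b^3 + b^2*(a - 59) + b*(8*a + 104)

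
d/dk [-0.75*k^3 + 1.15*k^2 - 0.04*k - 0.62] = -2.25*k^2 + 2.3*k - 0.04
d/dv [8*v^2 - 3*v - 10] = 16*v - 3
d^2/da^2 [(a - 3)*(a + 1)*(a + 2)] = 6*a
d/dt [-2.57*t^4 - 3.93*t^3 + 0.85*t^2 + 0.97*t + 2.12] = -10.28*t^3 - 11.79*t^2 + 1.7*t + 0.97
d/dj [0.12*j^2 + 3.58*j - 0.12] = 0.24*j + 3.58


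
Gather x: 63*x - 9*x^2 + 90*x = -9*x^2 + 153*x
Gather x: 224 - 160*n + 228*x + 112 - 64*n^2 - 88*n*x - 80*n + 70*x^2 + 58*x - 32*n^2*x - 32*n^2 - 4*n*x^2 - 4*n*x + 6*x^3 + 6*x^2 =-96*n^2 - 240*n + 6*x^3 + x^2*(76 - 4*n) + x*(-32*n^2 - 92*n + 286) + 336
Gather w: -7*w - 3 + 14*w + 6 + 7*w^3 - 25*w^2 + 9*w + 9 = 7*w^3 - 25*w^2 + 16*w + 12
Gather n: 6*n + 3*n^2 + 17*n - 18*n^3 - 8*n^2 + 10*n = -18*n^3 - 5*n^2 + 33*n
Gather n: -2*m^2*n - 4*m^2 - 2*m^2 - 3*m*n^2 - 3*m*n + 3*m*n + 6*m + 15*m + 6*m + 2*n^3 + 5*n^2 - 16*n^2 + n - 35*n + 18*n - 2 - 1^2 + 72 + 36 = -6*m^2 + 27*m + 2*n^3 + n^2*(-3*m - 11) + n*(-2*m^2 - 16) + 105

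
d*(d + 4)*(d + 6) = d^3 + 10*d^2 + 24*d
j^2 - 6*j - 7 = (j - 7)*(j + 1)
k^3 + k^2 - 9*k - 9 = (k - 3)*(k + 1)*(k + 3)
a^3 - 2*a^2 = a^2*(a - 2)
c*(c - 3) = c^2 - 3*c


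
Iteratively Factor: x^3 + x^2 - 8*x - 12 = (x - 3)*(x^2 + 4*x + 4) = (x - 3)*(x + 2)*(x + 2)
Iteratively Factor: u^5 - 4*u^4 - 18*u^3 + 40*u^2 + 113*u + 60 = (u + 1)*(u^4 - 5*u^3 - 13*u^2 + 53*u + 60) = (u + 1)*(u + 3)*(u^3 - 8*u^2 + 11*u + 20) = (u - 4)*(u + 1)*(u + 3)*(u^2 - 4*u - 5) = (u - 4)*(u + 1)^2*(u + 3)*(u - 5)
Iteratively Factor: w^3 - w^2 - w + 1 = (w + 1)*(w^2 - 2*w + 1) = (w - 1)*(w + 1)*(w - 1)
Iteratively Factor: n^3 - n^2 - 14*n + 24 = (n - 3)*(n^2 + 2*n - 8) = (n - 3)*(n - 2)*(n + 4)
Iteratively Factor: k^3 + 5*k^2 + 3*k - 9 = (k + 3)*(k^2 + 2*k - 3) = (k - 1)*(k + 3)*(k + 3)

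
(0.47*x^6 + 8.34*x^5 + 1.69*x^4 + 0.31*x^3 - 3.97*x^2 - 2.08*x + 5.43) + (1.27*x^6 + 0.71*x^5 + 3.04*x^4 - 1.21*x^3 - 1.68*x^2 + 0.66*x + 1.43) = 1.74*x^6 + 9.05*x^5 + 4.73*x^4 - 0.9*x^3 - 5.65*x^2 - 1.42*x + 6.86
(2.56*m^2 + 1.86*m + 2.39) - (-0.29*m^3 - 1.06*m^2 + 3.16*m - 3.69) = 0.29*m^3 + 3.62*m^2 - 1.3*m + 6.08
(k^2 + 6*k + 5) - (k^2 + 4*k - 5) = 2*k + 10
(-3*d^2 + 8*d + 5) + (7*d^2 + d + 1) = 4*d^2 + 9*d + 6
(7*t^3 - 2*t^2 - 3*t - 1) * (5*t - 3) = 35*t^4 - 31*t^3 - 9*t^2 + 4*t + 3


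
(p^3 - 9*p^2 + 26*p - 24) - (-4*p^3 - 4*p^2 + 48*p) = 5*p^3 - 5*p^2 - 22*p - 24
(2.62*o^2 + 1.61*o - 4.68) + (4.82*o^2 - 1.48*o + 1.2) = 7.44*o^2 + 0.13*o - 3.48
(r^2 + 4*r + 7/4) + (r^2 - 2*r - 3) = 2*r^2 + 2*r - 5/4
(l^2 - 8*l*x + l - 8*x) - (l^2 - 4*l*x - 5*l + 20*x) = -4*l*x + 6*l - 28*x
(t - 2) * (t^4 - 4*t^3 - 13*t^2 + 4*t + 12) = t^5 - 6*t^4 - 5*t^3 + 30*t^2 + 4*t - 24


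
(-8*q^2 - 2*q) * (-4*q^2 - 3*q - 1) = 32*q^4 + 32*q^3 + 14*q^2 + 2*q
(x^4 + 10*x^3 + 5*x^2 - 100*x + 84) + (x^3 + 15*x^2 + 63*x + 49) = x^4 + 11*x^3 + 20*x^2 - 37*x + 133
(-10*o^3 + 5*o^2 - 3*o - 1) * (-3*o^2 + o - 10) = 30*o^5 - 25*o^4 + 114*o^3 - 50*o^2 + 29*o + 10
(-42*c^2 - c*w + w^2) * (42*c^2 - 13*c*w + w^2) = -1764*c^4 + 504*c^3*w + 13*c^2*w^2 - 14*c*w^3 + w^4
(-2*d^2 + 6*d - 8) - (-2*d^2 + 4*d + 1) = 2*d - 9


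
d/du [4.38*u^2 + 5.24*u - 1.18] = 8.76*u + 5.24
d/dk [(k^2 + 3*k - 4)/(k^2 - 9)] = (-3*k^2 - 10*k - 27)/(k^4 - 18*k^2 + 81)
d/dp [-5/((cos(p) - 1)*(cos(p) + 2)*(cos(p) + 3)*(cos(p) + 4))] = -10*(37*cos(p)/2 + 6*cos(2*p) + cos(3*p)/2 + 5)*sin(p)/((cos(p) - 1)^2*(cos(p) + 2)^2*(cos(p) + 3)^2*(cos(p) + 4)^2)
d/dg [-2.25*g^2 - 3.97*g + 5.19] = -4.5*g - 3.97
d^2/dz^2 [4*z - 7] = 0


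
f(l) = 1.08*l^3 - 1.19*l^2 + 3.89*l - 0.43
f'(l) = 3.24*l^2 - 2.38*l + 3.89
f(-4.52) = -142.06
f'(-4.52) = 80.84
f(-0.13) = -0.96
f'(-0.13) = 4.25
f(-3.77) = -89.88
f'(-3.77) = 58.91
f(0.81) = 2.51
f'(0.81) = 4.09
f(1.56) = 6.84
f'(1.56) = 8.06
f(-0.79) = -4.78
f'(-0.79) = 7.79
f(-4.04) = -106.78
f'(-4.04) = 66.39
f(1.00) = 3.35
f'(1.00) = 4.75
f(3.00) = 29.69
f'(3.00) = 25.91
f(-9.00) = -919.15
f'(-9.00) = 287.75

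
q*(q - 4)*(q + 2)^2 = q^4 - 12*q^2 - 16*q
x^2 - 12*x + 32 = (x - 8)*(x - 4)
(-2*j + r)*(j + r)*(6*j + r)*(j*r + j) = -12*j^4*r - 12*j^4 - 8*j^3*r^2 - 8*j^3*r + 5*j^2*r^3 + 5*j^2*r^2 + j*r^4 + j*r^3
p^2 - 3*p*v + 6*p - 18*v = (p + 6)*(p - 3*v)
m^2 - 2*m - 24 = (m - 6)*(m + 4)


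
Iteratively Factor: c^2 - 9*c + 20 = (c - 4)*(c - 5)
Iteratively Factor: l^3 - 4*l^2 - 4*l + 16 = (l + 2)*(l^2 - 6*l + 8) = (l - 4)*(l + 2)*(l - 2)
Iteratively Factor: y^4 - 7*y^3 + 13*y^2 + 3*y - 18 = (y - 2)*(y^3 - 5*y^2 + 3*y + 9) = (y - 3)*(y - 2)*(y^2 - 2*y - 3) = (y - 3)*(y - 2)*(y + 1)*(y - 3)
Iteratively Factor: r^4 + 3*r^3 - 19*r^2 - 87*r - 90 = (r + 2)*(r^3 + r^2 - 21*r - 45) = (r + 2)*(r + 3)*(r^2 - 2*r - 15) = (r + 2)*(r + 3)^2*(r - 5)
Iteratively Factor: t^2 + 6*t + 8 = (t + 4)*(t + 2)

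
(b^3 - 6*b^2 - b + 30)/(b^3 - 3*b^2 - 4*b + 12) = (b - 5)/(b - 2)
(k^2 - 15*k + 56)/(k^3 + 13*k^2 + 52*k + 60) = (k^2 - 15*k + 56)/(k^3 + 13*k^2 + 52*k + 60)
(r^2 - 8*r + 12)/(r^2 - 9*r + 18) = (r - 2)/(r - 3)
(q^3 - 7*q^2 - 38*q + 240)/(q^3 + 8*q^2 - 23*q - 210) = (q - 8)/(q + 7)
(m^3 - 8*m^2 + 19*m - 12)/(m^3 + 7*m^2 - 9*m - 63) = (m^2 - 5*m + 4)/(m^2 + 10*m + 21)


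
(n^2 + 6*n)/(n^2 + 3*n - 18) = n/(n - 3)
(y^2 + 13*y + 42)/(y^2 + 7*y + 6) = (y + 7)/(y + 1)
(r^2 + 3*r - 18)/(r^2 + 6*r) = (r - 3)/r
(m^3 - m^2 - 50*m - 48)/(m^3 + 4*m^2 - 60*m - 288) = (m + 1)/(m + 6)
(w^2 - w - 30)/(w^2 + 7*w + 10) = (w - 6)/(w + 2)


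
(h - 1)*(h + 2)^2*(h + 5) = h^4 + 8*h^3 + 15*h^2 - 4*h - 20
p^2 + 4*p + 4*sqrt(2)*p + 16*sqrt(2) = (p + 4)*(p + 4*sqrt(2))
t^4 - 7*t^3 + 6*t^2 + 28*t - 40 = (t - 5)*(t - 2)^2*(t + 2)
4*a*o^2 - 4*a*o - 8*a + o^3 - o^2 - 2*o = (4*a + o)*(o - 2)*(o + 1)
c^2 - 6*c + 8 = (c - 4)*(c - 2)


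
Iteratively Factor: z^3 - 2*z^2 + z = (z)*(z^2 - 2*z + 1) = z*(z - 1)*(z - 1)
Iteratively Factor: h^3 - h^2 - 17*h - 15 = (h + 3)*(h^2 - 4*h - 5) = (h - 5)*(h + 3)*(h + 1)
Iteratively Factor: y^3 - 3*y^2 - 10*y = (y)*(y^2 - 3*y - 10) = y*(y - 5)*(y + 2)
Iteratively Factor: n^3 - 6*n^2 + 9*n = (n - 3)*(n^2 - 3*n) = n*(n - 3)*(n - 3)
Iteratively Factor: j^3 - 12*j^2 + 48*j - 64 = (j - 4)*(j^2 - 8*j + 16) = (j - 4)^2*(j - 4)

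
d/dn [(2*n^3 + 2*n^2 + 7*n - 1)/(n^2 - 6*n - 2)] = (2*n^4 - 24*n^3 - 31*n^2 - 6*n - 20)/(n^4 - 12*n^3 + 32*n^2 + 24*n + 4)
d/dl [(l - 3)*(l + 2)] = 2*l - 1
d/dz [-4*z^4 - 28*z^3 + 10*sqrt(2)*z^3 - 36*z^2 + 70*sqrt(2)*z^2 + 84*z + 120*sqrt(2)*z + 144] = -16*z^3 - 84*z^2 + 30*sqrt(2)*z^2 - 72*z + 140*sqrt(2)*z + 84 + 120*sqrt(2)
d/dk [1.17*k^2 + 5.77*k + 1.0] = 2.34*k + 5.77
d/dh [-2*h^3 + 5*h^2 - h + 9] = -6*h^2 + 10*h - 1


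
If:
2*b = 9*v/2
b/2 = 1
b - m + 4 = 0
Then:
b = 2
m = 6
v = 8/9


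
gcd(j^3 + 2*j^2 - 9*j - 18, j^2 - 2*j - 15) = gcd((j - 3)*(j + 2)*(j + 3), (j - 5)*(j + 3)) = j + 3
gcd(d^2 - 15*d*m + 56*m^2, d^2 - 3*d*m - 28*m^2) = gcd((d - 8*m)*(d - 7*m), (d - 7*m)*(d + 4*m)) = d - 7*m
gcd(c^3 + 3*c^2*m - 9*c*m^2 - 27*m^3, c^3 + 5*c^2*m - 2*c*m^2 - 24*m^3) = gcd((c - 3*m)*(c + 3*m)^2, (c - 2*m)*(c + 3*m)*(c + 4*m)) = c + 3*m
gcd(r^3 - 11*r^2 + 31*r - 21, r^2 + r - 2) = r - 1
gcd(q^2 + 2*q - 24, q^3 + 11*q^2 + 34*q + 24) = q + 6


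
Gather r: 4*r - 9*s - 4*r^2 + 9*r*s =-4*r^2 + r*(9*s + 4) - 9*s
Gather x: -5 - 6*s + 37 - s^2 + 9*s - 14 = -s^2 + 3*s + 18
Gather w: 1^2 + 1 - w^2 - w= -w^2 - w + 2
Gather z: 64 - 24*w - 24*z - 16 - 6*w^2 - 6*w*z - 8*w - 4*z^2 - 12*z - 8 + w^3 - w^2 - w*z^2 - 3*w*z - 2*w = w^3 - 7*w^2 - 34*w + z^2*(-w - 4) + z*(-9*w - 36) + 40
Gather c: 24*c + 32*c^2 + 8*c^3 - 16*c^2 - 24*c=8*c^3 + 16*c^2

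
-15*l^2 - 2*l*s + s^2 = (-5*l + s)*(3*l + s)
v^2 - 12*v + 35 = (v - 7)*(v - 5)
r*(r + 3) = r^2 + 3*r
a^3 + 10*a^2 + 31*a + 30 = (a + 2)*(a + 3)*(a + 5)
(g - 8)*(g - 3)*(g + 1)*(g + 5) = g^4 - 5*g^3 - 37*g^2 + 89*g + 120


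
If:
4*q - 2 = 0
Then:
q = 1/2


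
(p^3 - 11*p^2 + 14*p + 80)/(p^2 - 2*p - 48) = (p^2 - 3*p - 10)/(p + 6)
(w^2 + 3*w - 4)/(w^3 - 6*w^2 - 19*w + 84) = (w - 1)/(w^2 - 10*w + 21)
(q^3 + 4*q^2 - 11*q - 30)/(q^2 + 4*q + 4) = (q^2 + 2*q - 15)/(q + 2)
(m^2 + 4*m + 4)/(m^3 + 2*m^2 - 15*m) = (m^2 + 4*m + 4)/(m*(m^2 + 2*m - 15))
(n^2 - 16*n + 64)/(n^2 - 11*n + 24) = (n - 8)/(n - 3)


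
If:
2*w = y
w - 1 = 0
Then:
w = 1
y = 2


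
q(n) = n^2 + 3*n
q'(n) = 2*n + 3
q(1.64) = 7.61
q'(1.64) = 6.28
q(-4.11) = 4.56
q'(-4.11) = -5.22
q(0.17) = 0.54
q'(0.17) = 3.34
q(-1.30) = -2.21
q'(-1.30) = 0.40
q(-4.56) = 7.11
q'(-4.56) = -6.12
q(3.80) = 25.84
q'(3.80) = 10.60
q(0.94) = 3.70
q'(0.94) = 4.88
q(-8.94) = 53.10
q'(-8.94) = -14.88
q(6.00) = 54.00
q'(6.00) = 15.00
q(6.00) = 54.00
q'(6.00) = 15.00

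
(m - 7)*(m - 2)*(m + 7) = m^3 - 2*m^2 - 49*m + 98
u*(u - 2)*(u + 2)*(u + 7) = u^4 + 7*u^3 - 4*u^2 - 28*u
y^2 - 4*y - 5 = (y - 5)*(y + 1)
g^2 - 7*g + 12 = (g - 4)*(g - 3)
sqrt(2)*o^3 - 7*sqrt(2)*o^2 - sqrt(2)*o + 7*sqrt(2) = (o - 7)*(o - 1)*(sqrt(2)*o + sqrt(2))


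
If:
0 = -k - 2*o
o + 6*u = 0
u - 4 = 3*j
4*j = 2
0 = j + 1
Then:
No Solution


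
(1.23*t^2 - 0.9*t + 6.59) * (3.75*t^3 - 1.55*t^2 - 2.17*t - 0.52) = 4.6125*t^5 - 5.2815*t^4 + 23.4384*t^3 - 8.9011*t^2 - 13.8323*t - 3.4268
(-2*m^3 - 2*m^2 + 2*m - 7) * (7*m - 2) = -14*m^4 - 10*m^3 + 18*m^2 - 53*m + 14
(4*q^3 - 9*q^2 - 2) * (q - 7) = 4*q^4 - 37*q^3 + 63*q^2 - 2*q + 14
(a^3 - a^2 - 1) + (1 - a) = a^3 - a^2 - a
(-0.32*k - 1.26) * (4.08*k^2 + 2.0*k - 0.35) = -1.3056*k^3 - 5.7808*k^2 - 2.408*k + 0.441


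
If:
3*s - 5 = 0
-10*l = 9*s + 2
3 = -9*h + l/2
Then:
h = -77/180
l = -17/10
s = 5/3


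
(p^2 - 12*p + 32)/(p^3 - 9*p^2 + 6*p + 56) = (p - 8)/(p^2 - 5*p - 14)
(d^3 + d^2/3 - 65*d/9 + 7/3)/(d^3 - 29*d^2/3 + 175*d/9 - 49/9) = (d + 3)/(d - 7)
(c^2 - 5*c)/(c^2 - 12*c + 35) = c/(c - 7)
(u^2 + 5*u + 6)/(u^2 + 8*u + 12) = (u + 3)/(u + 6)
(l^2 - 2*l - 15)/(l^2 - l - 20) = (l + 3)/(l + 4)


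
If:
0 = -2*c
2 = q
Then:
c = 0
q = 2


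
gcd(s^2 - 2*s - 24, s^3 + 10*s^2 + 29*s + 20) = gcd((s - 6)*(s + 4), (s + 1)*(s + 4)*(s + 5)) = s + 4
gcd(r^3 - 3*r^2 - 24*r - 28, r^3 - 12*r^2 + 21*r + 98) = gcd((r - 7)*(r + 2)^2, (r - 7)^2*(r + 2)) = r^2 - 5*r - 14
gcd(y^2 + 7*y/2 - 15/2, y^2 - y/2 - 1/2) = 1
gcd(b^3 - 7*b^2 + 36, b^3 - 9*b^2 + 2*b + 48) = b^2 - b - 6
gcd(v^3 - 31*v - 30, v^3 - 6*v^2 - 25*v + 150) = v^2 - v - 30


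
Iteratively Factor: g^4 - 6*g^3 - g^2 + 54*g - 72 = (g - 4)*(g^3 - 2*g^2 - 9*g + 18) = (g - 4)*(g - 3)*(g^2 + g - 6) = (g - 4)*(g - 3)*(g - 2)*(g + 3)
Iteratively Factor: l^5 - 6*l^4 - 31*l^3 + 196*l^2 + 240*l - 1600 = (l - 5)*(l^4 - l^3 - 36*l^2 + 16*l + 320) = (l - 5)*(l + 4)*(l^3 - 5*l^2 - 16*l + 80) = (l - 5)^2*(l + 4)*(l^2 - 16) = (l - 5)^2*(l + 4)^2*(l - 4)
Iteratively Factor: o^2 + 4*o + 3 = (o + 1)*(o + 3)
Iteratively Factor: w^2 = (w)*(w)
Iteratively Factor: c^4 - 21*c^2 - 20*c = (c + 4)*(c^3 - 4*c^2 - 5*c) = (c + 1)*(c + 4)*(c^2 - 5*c) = c*(c + 1)*(c + 4)*(c - 5)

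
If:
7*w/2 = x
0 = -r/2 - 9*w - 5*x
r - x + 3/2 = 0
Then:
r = -159/113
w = 3/113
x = 21/226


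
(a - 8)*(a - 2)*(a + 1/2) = a^3 - 19*a^2/2 + 11*a + 8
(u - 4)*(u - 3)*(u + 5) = u^3 - 2*u^2 - 23*u + 60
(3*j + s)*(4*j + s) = 12*j^2 + 7*j*s + s^2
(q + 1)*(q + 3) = q^2 + 4*q + 3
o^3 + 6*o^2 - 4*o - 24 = (o - 2)*(o + 2)*(o + 6)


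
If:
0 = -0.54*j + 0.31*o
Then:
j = 0.574074074074074*o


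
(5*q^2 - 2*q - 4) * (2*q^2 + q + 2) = 10*q^4 + q^3 - 8*q - 8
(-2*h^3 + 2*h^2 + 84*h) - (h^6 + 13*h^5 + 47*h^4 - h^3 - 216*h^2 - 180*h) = -h^6 - 13*h^5 - 47*h^4 - h^3 + 218*h^2 + 264*h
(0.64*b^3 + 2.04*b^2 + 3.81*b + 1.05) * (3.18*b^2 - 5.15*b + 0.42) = 2.0352*b^5 + 3.1912*b^4 + 1.8786*b^3 - 15.4257*b^2 - 3.8073*b + 0.441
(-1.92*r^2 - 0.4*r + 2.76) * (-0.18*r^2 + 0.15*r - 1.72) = 0.3456*r^4 - 0.216*r^3 + 2.7456*r^2 + 1.102*r - 4.7472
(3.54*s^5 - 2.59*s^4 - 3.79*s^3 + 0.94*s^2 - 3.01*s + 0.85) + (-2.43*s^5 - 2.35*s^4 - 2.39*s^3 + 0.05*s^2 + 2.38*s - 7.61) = 1.11*s^5 - 4.94*s^4 - 6.18*s^3 + 0.99*s^2 - 0.63*s - 6.76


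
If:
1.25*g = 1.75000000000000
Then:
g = 1.40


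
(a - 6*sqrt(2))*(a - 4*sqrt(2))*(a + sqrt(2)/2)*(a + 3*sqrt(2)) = a^4 - 13*sqrt(2)*a^3/2 - 19*a^2 + 138*sqrt(2)*a + 144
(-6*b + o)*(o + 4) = -6*b*o - 24*b + o^2 + 4*o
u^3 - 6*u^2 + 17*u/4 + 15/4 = (u - 5)*(u - 3/2)*(u + 1/2)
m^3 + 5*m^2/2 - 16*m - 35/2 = (m - 7/2)*(m + 1)*(m + 5)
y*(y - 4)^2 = y^3 - 8*y^2 + 16*y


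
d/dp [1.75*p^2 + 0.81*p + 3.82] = 3.5*p + 0.81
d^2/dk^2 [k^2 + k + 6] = 2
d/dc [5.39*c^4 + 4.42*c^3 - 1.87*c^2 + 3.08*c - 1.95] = 21.56*c^3 + 13.26*c^2 - 3.74*c + 3.08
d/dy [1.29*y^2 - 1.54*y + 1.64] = 2.58*y - 1.54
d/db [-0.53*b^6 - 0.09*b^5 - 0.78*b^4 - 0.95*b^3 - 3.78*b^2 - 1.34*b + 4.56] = -3.18*b^5 - 0.45*b^4 - 3.12*b^3 - 2.85*b^2 - 7.56*b - 1.34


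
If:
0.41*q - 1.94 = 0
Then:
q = 4.73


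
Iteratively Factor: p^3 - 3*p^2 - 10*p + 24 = (p - 2)*(p^2 - p - 12) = (p - 2)*(p + 3)*(p - 4)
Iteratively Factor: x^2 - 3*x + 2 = (x - 2)*(x - 1)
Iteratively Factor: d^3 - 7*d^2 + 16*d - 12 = (d - 2)*(d^2 - 5*d + 6) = (d - 3)*(d - 2)*(d - 2)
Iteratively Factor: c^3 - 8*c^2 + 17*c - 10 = (c - 2)*(c^2 - 6*c + 5) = (c - 5)*(c - 2)*(c - 1)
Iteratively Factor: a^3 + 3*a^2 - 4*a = (a - 1)*(a^2 + 4*a) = a*(a - 1)*(a + 4)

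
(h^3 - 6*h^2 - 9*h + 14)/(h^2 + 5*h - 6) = (h^2 - 5*h - 14)/(h + 6)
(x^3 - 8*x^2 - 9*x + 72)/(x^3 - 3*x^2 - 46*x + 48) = (x^2 - 9)/(x^2 + 5*x - 6)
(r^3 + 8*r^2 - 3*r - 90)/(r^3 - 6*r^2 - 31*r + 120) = (r + 6)/(r - 8)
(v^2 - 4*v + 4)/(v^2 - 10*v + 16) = (v - 2)/(v - 8)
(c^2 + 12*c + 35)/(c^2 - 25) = (c + 7)/(c - 5)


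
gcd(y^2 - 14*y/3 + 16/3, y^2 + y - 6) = y - 2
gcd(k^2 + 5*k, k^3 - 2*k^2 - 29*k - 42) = 1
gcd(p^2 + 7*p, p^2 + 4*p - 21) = p + 7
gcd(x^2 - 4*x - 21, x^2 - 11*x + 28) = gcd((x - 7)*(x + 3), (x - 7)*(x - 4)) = x - 7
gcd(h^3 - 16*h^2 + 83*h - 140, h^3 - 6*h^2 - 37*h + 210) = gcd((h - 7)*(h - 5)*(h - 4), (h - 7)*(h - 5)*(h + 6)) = h^2 - 12*h + 35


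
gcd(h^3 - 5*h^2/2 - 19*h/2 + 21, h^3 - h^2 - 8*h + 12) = h^2 + h - 6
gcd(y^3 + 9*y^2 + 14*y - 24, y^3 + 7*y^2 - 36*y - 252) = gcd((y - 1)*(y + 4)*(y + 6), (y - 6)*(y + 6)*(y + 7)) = y + 6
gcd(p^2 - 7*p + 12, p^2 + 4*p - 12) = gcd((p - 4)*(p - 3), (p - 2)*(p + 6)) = 1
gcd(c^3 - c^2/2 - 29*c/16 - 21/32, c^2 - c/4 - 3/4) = c + 3/4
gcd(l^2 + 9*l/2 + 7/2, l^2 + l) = l + 1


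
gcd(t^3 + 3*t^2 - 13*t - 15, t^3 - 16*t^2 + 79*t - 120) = t - 3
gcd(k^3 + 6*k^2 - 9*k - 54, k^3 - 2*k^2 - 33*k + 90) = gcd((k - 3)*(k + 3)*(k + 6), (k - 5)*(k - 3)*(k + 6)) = k^2 + 3*k - 18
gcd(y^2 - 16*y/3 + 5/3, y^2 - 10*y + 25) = y - 5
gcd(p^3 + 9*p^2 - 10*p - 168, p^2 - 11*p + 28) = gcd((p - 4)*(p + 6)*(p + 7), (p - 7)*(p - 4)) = p - 4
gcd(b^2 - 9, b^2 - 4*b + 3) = b - 3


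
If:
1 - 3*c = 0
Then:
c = 1/3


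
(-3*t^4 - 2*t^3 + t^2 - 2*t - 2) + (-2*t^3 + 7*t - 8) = -3*t^4 - 4*t^3 + t^2 + 5*t - 10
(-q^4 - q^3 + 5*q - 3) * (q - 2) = -q^5 + q^4 + 2*q^3 + 5*q^2 - 13*q + 6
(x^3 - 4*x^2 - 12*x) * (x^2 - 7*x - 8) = x^5 - 11*x^4 + 8*x^3 + 116*x^2 + 96*x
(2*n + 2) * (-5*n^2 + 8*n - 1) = -10*n^3 + 6*n^2 + 14*n - 2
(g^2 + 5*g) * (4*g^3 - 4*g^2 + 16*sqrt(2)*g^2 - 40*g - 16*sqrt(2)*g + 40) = 4*g^5 + 16*g^4 + 16*sqrt(2)*g^4 - 60*g^3 + 64*sqrt(2)*g^3 - 160*g^2 - 80*sqrt(2)*g^2 + 200*g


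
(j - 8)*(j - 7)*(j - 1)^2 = j^4 - 17*j^3 + 87*j^2 - 127*j + 56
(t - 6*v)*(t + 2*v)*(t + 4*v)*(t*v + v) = t^4*v + t^3*v - 28*t^2*v^3 - 48*t*v^4 - 28*t*v^3 - 48*v^4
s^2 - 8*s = s*(s - 8)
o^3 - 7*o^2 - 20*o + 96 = (o - 8)*(o - 3)*(o + 4)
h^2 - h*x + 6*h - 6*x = (h + 6)*(h - x)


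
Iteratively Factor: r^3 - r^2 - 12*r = (r + 3)*(r^2 - 4*r) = (r - 4)*(r + 3)*(r)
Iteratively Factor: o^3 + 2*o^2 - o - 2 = (o + 1)*(o^2 + o - 2) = (o - 1)*(o + 1)*(o + 2)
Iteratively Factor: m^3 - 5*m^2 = (m)*(m^2 - 5*m) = m^2*(m - 5)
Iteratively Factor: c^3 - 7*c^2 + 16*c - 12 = (c - 3)*(c^2 - 4*c + 4) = (c - 3)*(c - 2)*(c - 2)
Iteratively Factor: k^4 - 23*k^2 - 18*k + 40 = (k - 1)*(k^3 + k^2 - 22*k - 40) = (k - 5)*(k - 1)*(k^2 + 6*k + 8) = (k - 5)*(k - 1)*(k + 2)*(k + 4)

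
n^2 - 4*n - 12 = (n - 6)*(n + 2)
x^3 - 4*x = x*(x - 2)*(x + 2)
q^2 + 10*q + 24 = (q + 4)*(q + 6)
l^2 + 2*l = l*(l + 2)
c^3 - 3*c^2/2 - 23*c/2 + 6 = (c - 4)*(c - 1/2)*(c + 3)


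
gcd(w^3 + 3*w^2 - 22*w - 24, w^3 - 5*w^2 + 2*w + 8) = w^2 - 3*w - 4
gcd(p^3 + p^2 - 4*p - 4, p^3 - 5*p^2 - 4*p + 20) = p^2 - 4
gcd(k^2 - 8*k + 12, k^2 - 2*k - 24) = k - 6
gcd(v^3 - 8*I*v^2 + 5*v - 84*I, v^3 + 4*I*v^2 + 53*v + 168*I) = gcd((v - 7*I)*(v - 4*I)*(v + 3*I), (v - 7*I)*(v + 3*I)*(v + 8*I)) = v^2 - 4*I*v + 21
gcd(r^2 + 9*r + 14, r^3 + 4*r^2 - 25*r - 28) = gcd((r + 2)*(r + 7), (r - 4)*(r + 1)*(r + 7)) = r + 7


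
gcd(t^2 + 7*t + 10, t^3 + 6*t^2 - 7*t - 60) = t + 5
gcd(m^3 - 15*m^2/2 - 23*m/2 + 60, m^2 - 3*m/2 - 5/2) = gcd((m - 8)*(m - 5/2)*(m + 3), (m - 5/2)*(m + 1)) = m - 5/2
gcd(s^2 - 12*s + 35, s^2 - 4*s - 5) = s - 5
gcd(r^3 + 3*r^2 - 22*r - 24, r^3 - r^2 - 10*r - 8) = r^2 - 3*r - 4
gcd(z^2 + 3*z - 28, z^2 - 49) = z + 7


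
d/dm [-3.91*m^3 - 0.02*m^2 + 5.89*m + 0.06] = -11.73*m^2 - 0.04*m + 5.89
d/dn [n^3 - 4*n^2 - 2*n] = 3*n^2 - 8*n - 2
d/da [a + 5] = 1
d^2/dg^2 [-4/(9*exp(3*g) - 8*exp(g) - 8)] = 4*(2*(27*exp(2*g) - 8)^2*exp(g) + (81*exp(2*g) - 8)*(-9*exp(3*g) + 8*exp(g) + 8))*exp(g)/(-9*exp(3*g) + 8*exp(g) + 8)^3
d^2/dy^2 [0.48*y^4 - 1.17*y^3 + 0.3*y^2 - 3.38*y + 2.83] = 5.76*y^2 - 7.02*y + 0.6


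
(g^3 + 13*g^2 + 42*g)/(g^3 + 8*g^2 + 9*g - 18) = g*(g + 7)/(g^2 + 2*g - 3)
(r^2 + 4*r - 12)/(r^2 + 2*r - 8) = (r + 6)/(r + 4)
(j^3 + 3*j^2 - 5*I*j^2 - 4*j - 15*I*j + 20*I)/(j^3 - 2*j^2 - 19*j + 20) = (j - 5*I)/(j - 5)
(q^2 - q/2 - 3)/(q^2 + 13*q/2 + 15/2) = (q - 2)/(q + 5)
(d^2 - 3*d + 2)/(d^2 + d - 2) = (d - 2)/(d + 2)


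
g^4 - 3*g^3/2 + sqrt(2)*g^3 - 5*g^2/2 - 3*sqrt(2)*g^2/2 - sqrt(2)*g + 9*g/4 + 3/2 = (g - 2)*(g + 1/2)*(g - sqrt(2)/2)*(g + 3*sqrt(2)/2)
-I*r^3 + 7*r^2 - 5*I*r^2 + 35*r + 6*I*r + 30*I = (r + 5)*(r + 6*I)*(-I*r + 1)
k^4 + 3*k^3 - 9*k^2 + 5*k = k*(k - 1)^2*(k + 5)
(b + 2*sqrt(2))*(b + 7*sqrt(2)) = b^2 + 9*sqrt(2)*b + 28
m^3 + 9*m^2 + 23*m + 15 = (m + 1)*(m + 3)*(m + 5)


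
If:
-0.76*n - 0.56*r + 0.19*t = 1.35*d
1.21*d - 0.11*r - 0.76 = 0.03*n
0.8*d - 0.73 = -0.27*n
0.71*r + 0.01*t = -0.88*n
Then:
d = 0.52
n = 1.16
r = -1.49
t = 3.94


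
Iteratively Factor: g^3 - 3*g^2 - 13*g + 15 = (g - 5)*(g^2 + 2*g - 3) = (g - 5)*(g + 3)*(g - 1)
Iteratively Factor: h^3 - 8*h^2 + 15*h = (h - 5)*(h^2 - 3*h) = (h - 5)*(h - 3)*(h)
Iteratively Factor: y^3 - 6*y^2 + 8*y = (y)*(y^2 - 6*y + 8) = y*(y - 4)*(y - 2)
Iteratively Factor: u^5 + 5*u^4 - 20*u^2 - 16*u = (u + 2)*(u^4 + 3*u^3 - 6*u^2 - 8*u) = (u - 2)*(u + 2)*(u^3 + 5*u^2 + 4*u) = u*(u - 2)*(u + 2)*(u^2 + 5*u + 4) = u*(u - 2)*(u + 2)*(u + 4)*(u + 1)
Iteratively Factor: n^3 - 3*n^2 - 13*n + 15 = (n - 5)*(n^2 + 2*n - 3) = (n - 5)*(n + 3)*(n - 1)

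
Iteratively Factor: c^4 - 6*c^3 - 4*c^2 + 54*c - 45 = (c + 3)*(c^3 - 9*c^2 + 23*c - 15) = (c - 1)*(c + 3)*(c^2 - 8*c + 15) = (c - 5)*(c - 1)*(c + 3)*(c - 3)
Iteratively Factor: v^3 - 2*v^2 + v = (v - 1)*(v^2 - v) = v*(v - 1)*(v - 1)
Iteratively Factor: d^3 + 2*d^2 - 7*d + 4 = (d + 4)*(d^2 - 2*d + 1) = (d - 1)*(d + 4)*(d - 1)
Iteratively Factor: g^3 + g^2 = (g + 1)*(g^2) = g*(g + 1)*(g)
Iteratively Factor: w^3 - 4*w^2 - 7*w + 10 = (w - 5)*(w^2 + w - 2) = (w - 5)*(w - 1)*(w + 2)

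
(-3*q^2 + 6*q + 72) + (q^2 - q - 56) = -2*q^2 + 5*q + 16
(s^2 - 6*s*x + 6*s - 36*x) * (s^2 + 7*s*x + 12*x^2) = s^4 + s^3*x + 6*s^3 - 30*s^2*x^2 + 6*s^2*x - 72*s*x^3 - 180*s*x^2 - 432*x^3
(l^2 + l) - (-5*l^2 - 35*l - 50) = 6*l^2 + 36*l + 50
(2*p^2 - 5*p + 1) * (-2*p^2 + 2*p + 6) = -4*p^4 + 14*p^3 - 28*p + 6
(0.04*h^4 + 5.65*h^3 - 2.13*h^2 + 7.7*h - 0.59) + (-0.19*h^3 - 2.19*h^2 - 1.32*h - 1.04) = 0.04*h^4 + 5.46*h^3 - 4.32*h^2 + 6.38*h - 1.63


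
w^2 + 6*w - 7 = (w - 1)*(w + 7)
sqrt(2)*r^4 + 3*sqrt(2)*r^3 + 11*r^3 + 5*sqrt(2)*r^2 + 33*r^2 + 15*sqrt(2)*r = r*(r + 3)*(r + 5*sqrt(2))*(sqrt(2)*r + 1)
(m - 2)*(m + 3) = m^2 + m - 6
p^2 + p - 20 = (p - 4)*(p + 5)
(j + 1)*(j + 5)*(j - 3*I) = j^3 + 6*j^2 - 3*I*j^2 + 5*j - 18*I*j - 15*I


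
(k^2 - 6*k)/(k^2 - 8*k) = (k - 6)/(k - 8)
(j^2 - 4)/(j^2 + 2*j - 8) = (j + 2)/(j + 4)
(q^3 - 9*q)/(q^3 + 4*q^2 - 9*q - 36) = q/(q + 4)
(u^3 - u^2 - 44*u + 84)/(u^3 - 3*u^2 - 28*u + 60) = (u + 7)/(u + 5)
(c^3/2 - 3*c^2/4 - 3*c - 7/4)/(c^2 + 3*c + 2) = (2*c^2 - 5*c - 7)/(4*(c + 2))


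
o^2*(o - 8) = o^3 - 8*o^2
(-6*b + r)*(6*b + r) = -36*b^2 + r^2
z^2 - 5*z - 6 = (z - 6)*(z + 1)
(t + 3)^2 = t^2 + 6*t + 9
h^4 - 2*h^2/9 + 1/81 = (h - 1/3)^2*(h + 1/3)^2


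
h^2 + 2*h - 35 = (h - 5)*(h + 7)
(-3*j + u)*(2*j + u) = -6*j^2 - j*u + u^2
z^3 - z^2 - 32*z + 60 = (z - 5)*(z - 2)*(z + 6)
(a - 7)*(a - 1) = a^2 - 8*a + 7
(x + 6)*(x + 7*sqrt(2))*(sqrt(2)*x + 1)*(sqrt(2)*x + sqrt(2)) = 2*x^4 + 14*x^3 + 15*sqrt(2)*x^3 + 26*x^2 + 105*sqrt(2)*x^2 + 98*x + 90*sqrt(2)*x + 84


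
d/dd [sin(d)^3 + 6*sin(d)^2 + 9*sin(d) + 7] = 3*(sin(d)^2 + 4*sin(d) + 3)*cos(d)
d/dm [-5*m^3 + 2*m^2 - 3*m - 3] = -15*m^2 + 4*m - 3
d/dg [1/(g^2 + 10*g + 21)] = 2*(-g - 5)/(g^2 + 10*g + 21)^2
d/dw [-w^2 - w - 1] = -2*w - 1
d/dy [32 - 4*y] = -4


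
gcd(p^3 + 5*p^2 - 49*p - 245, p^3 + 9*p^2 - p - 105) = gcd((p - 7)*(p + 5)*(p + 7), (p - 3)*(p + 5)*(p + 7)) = p^2 + 12*p + 35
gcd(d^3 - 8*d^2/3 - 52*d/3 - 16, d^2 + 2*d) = d + 2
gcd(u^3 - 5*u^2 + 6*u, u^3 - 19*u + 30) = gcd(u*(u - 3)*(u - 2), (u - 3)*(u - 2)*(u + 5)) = u^2 - 5*u + 6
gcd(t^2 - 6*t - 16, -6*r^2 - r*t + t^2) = 1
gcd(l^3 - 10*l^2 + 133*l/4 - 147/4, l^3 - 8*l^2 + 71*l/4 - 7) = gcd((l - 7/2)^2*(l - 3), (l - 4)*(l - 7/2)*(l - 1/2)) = l - 7/2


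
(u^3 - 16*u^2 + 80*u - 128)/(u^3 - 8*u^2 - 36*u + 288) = (u^2 - 8*u + 16)/(u^2 - 36)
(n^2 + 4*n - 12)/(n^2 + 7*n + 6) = (n - 2)/(n + 1)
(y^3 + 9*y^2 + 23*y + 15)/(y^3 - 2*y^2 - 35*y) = (y^2 + 4*y + 3)/(y*(y - 7))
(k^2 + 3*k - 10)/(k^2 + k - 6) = (k + 5)/(k + 3)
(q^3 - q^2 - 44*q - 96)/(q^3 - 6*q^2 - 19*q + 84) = (q^2 - 5*q - 24)/(q^2 - 10*q + 21)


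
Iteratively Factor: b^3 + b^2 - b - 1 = (b + 1)*(b^2 - 1) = (b - 1)*(b + 1)*(b + 1)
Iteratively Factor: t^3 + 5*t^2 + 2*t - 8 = (t + 2)*(t^2 + 3*t - 4) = (t - 1)*(t + 2)*(t + 4)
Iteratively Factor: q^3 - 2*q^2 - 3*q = (q + 1)*(q^2 - 3*q) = q*(q + 1)*(q - 3)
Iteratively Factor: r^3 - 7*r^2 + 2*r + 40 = (r + 2)*(r^2 - 9*r + 20) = (r - 5)*(r + 2)*(r - 4)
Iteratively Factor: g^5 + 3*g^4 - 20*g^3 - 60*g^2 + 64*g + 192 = (g + 2)*(g^4 + g^3 - 22*g^2 - 16*g + 96) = (g + 2)*(g + 4)*(g^3 - 3*g^2 - 10*g + 24) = (g - 2)*(g + 2)*(g + 4)*(g^2 - g - 12) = (g - 4)*(g - 2)*(g + 2)*(g + 4)*(g + 3)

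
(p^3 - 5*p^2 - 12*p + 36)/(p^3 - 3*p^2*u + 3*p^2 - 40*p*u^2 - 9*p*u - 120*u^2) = (p^2 - 8*p + 12)/(p^2 - 3*p*u - 40*u^2)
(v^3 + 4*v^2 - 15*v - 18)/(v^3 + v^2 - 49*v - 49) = (v^2 + 3*v - 18)/(v^2 - 49)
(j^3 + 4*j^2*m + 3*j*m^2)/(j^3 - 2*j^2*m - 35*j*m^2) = (j^2 + 4*j*m + 3*m^2)/(j^2 - 2*j*m - 35*m^2)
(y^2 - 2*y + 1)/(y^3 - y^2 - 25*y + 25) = (y - 1)/(y^2 - 25)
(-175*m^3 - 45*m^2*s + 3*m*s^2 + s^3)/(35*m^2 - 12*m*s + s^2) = (25*m^2 + 10*m*s + s^2)/(-5*m + s)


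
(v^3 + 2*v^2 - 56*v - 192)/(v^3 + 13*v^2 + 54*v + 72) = (v - 8)/(v + 3)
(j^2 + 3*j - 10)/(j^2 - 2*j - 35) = (j - 2)/(j - 7)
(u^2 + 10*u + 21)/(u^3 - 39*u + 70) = (u + 3)/(u^2 - 7*u + 10)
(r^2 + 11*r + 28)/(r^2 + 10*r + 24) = (r + 7)/(r + 6)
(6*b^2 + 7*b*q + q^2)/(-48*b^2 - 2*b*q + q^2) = (b + q)/(-8*b + q)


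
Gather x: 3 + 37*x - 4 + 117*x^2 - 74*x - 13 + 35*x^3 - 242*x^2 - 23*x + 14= 35*x^3 - 125*x^2 - 60*x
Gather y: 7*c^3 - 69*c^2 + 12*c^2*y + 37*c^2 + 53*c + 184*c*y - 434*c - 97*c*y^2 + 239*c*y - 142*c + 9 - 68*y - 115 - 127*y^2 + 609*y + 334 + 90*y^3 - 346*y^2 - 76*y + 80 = 7*c^3 - 32*c^2 - 523*c + 90*y^3 + y^2*(-97*c - 473) + y*(12*c^2 + 423*c + 465) + 308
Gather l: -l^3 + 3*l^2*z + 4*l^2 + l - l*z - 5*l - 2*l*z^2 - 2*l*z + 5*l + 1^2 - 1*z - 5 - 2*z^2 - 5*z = -l^3 + l^2*(3*z + 4) + l*(-2*z^2 - 3*z + 1) - 2*z^2 - 6*z - 4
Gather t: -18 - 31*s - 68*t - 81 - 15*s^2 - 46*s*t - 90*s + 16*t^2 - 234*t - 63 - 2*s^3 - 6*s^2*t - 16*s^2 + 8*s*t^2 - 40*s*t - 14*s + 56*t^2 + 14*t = -2*s^3 - 31*s^2 - 135*s + t^2*(8*s + 72) + t*(-6*s^2 - 86*s - 288) - 162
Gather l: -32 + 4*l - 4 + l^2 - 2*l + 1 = l^2 + 2*l - 35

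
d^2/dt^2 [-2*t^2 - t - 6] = -4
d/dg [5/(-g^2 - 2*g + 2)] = 10*(g + 1)/(g^2 + 2*g - 2)^2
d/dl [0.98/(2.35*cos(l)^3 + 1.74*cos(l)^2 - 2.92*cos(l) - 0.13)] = (6.909*cos(l)^2 + 3.4104*cos(l) - 2.8616)*sin(l)/(2.35*cos(l)^3 + 1.74*cos(l)^2 - 2.92*cos(l) - 0.13)^2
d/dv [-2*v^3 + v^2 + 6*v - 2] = -6*v^2 + 2*v + 6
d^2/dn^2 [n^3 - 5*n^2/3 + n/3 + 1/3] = 6*n - 10/3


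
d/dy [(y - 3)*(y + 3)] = 2*y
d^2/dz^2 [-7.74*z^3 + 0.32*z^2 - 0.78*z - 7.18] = 0.64 - 46.44*z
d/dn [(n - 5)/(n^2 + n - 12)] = (n^2 + n - (n - 5)*(2*n + 1) - 12)/(n^2 + n - 12)^2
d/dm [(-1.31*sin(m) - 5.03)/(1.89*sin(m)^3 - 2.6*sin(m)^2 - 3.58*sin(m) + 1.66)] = (4.9518*sin(m)^3 + 25.1141*sin(m)^2 - 26.156*sin(m) - 20.182)*cos(m)/(3.5721*sin(m)^6 - 9.828*sin(m)^5 - 6.7724*sin(m)^4 + 24.8908*sin(m)^3 + 4.1844*sin(m)^2 - 11.8856*sin(m) + 2.7556)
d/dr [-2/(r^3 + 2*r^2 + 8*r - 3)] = 2*(3*r^2 + 4*r + 8)/(r^3 + 2*r^2 + 8*r - 3)^2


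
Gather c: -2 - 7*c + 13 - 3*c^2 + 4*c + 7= -3*c^2 - 3*c + 18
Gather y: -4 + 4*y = 4*y - 4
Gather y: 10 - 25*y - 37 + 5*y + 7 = -20*y - 20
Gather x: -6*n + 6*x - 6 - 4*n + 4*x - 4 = -10*n + 10*x - 10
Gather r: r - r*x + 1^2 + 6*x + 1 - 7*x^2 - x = r*(1 - x) - 7*x^2 + 5*x + 2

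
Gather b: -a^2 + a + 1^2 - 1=-a^2 + a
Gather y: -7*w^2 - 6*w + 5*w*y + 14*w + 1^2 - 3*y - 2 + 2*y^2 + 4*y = -7*w^2 + 8*w + 2*y^2 + y*(5*w + 1) - 1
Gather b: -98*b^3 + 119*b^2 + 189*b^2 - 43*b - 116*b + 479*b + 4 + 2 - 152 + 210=-98*b^3 + 308*b^2 + 320*b + 64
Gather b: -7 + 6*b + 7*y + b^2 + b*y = b^2 + b*(y + 6) + 7*y - 7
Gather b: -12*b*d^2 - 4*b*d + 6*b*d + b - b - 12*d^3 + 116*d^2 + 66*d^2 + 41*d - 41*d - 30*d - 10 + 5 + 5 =b*(-12*d^2 + 2*d) - 12*d^3 + 182*d^2 - 30*d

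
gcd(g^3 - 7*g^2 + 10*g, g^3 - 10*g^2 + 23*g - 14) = g - 2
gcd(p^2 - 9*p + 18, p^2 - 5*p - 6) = p - 6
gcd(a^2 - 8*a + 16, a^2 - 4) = 1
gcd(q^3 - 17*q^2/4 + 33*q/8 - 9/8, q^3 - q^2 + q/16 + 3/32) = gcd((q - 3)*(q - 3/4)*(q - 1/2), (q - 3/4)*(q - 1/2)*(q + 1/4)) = q^2 - 5*q/4 + 3/8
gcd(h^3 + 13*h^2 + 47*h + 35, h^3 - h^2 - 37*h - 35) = h^2 + 6*h + 5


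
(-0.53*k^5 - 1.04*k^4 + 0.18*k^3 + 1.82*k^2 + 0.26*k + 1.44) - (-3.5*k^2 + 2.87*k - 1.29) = -0.53*k^5 - 1.04*k^4 + 0.18*k^3 + 5.32*k^2 - 2.61*k + 2.73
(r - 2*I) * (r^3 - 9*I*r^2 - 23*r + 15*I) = r^4 - 11*I*r^3 - 41*r^2 + 61*I*r + 30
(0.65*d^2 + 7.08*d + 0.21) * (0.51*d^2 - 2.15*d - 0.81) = 0.3315*d^4 + 2.2133*d^3 - 15.6414*d^2 - 6.1863*d - 0.1701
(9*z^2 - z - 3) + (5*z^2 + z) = 14*z^2 - 3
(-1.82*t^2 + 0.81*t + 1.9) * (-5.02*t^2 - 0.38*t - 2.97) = 9.1364*t^4 - 3.3746*t^3 - 4.4404*t^2 - 3.1277*t - 5.643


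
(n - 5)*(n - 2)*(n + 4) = n^3 - 3*n^2 - 18*n + 40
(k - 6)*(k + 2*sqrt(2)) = k^2 - 6*k + 2*sqrt(2)*k - 12*sqrt(2)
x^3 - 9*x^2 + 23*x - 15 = (x - 5)*(x - 3)*(x - 1)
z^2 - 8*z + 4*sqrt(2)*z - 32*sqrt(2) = (z - 8)*(z + 4*sqrt(2))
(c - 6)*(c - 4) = c^2 - 10*c + 24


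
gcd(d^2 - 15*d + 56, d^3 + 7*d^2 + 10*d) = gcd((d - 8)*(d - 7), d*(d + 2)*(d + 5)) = 1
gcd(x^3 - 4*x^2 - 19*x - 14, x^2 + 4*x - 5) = 1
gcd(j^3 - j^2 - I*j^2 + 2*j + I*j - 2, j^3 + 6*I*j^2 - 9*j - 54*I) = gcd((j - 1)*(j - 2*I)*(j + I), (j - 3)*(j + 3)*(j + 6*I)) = 1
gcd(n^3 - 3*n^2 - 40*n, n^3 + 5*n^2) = n^2 + 5*n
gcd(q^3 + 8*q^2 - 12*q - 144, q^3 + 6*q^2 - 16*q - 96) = q^2 + 2*q - 24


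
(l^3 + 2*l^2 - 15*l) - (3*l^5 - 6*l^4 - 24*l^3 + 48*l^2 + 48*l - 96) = -3*l^5 + 6*l^4 + 25*l^3 - 46*l^2 - 63*l + 96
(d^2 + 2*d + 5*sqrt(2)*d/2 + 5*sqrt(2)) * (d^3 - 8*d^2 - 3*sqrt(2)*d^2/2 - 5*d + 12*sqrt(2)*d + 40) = d^5 - 6*d^4 + sqrt(2)*d^4 - 57*d^3/2 - 6*sqrt(2)*d^3 - 57*sqrt(2)*d^2/2 + 75*d^2 + 75*sqrt(2)*d + 200*d + 200*sqrt(2)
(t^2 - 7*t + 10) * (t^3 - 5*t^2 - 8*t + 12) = t^5 - 12*t^4 + 37*t^3 + 18*t^2 - 164*t + 120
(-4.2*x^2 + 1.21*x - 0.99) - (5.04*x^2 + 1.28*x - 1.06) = -9.24*x^2 - 0.0700000000000001*x + 0.0700000000000001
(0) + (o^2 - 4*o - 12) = o^2 - 4*o - 12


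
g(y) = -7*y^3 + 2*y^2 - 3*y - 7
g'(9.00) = -1668.00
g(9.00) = -4975.00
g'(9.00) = -1668.00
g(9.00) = -4975.00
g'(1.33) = -34.83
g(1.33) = -23.92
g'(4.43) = -397.40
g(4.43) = -589.61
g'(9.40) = -1820.96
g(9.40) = -5672.57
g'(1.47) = -42.50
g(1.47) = -29.32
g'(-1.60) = -63.16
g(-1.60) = 31.59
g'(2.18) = -94.08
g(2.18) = -76.56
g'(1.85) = -67.47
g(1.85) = -50.03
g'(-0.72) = -16.77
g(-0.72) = -1.19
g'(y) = -21*y^2 + 4*y - 3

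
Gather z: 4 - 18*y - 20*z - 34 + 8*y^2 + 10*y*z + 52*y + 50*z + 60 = 8*y^2 + 34*y + z*(10*y + 30) + 30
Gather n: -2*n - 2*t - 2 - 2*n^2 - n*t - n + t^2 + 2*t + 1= -2*n^2 + n*(-t - 3) + t^2 - 1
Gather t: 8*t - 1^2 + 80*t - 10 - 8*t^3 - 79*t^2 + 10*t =-8*t^3 - 79*t^2 + 98*t - 11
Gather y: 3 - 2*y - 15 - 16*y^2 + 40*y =-16*y^2 + 38*y - 12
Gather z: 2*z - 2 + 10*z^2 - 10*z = 10*z^2 - 8*z - 2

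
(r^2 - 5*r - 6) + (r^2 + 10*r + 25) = 2*r^2 + 5*r + 19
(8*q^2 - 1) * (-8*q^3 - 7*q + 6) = -64*q^5 - 48*q^3 + 48*q^2 + 7*q - 6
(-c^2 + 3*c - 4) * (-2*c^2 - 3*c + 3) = 2*c^4 - 3*c^3 - 4*c^2 + 21*c - 12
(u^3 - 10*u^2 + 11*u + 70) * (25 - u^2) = -u^5 + 10*u^4 + 14*u^3 - 320*u^2 + 275*u + 1750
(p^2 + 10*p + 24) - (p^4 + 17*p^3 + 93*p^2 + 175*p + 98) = -p^4 - 17*p^3 - 92*p^2 - 165*p - 74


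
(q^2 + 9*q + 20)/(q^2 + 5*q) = (q + 4)/q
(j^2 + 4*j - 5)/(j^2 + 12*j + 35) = (j - 1)/(j + 7)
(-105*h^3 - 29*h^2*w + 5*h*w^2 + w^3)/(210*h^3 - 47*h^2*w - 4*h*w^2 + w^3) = (3*h + w)/(-6*h + w)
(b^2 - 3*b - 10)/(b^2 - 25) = (b + 2)/(b + 5)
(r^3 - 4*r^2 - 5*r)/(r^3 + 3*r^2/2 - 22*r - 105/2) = 2*r*(r + 1)/(2*r^2 + 13*r + 21)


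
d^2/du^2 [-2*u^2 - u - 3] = -4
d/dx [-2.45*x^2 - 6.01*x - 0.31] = -4.9*x - 6.01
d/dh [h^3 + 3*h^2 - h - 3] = 3*h^2 + 6*h - 1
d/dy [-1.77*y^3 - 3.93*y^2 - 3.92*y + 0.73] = -5.31*y^2 - 7.86*y - 3.92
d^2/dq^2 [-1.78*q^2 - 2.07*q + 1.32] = -3.56000000000000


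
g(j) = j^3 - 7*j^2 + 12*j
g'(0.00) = 12.00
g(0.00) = 0.00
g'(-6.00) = 204.00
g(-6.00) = -540.00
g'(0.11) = 10.50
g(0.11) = 1.24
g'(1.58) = -2.63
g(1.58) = 5.43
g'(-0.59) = 21.30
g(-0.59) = -9.72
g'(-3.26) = 89.52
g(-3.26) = -148.16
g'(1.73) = -3.24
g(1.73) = 4.99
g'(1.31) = -1.19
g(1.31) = 5.96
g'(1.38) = -1.61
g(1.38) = 5.86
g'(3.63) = 0.71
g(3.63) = -0.85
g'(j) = 3*j^2 - 14*j + 12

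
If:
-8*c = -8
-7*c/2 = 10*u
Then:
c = 1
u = -7/20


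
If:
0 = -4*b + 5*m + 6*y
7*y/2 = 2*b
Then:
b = 7*y/4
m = y/5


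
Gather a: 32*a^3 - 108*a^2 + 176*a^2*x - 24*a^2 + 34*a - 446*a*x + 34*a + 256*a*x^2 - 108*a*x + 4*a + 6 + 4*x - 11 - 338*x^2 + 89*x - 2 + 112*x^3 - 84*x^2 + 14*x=32*a^3 + a^2*(176*x - 132) + a*(256*x^2 - 554*x + 72) + 112*x^3 - 422*x^2 + 107*x - 7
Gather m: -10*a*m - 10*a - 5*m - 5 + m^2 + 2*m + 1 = -10*a + m^2 + m*(-10*a - 3) - 4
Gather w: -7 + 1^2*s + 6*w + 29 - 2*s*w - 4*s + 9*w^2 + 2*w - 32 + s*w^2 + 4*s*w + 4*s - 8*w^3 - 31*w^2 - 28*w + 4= s - 8*w^3 + w^2*(s - 22) + w*(2*s - 20) - 6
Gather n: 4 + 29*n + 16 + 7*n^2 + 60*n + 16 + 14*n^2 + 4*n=21*n^2 + 93*n + 36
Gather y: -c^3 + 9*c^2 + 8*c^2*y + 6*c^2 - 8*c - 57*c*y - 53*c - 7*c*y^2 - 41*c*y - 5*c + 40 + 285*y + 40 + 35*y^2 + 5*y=-c^3 + 15*c^2 - 66*c + y^2*(35 - 7*c) + y*(8*c^2 - 98*c + 290) + 80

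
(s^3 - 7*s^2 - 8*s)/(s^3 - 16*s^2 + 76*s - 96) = s*(s + 1)/(s^2 - 8*s + 12)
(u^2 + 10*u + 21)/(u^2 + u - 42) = (u + 3)/(u - 6)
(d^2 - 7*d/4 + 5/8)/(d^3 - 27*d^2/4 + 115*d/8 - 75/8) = (2*d - 1)/(2*d^2 - 11*d + 15)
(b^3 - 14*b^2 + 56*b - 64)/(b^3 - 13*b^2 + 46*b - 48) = (b - 4)/(b - 3)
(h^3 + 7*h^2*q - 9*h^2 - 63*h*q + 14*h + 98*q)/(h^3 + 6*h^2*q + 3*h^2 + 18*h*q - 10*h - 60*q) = (h^2 + 7*h*q - 7*h - 49*q)/(h^2 + 6*h*q + 5*h + 30*q)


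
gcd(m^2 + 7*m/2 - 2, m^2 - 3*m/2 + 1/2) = m - 1/2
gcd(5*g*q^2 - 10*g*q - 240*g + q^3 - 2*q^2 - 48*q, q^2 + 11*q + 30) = q + 6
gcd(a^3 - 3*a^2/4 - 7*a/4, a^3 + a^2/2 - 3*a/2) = a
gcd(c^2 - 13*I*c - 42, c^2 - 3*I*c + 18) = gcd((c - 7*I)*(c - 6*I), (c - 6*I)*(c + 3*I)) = c - 6*I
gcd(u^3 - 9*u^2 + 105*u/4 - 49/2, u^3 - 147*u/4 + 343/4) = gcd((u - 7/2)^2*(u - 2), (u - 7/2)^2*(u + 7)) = u^2 - 7*u + 49/4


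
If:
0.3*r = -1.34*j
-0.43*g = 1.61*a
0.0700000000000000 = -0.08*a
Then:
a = -0.88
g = 3.28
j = -0.223880597014925*r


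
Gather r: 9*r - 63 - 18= 9*r - 81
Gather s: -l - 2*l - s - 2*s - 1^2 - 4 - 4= -3*l - 3*s - 9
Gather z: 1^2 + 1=2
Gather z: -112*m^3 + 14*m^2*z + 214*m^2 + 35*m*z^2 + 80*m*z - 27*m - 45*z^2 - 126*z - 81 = -112*m^3 + 214*m^2 - 27*m + z^2*(35*m - 45) + z*(14*m^2 + 80*m - 126) - 81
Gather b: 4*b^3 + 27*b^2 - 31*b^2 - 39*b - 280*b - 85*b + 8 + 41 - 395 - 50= 4*b^3 - 4*b^2 - 404*b - 396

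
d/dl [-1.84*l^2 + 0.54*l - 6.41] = 0.54 - 3.68*l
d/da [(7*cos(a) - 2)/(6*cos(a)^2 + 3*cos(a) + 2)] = 2*(21*cos(a)^2 - 12*cos(a) - 10)*sin(a)/(-6*sin(a)^2 + 3*cos(a) + 8)^2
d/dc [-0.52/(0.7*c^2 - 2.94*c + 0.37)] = (0.728*c - 1.5288)/(0.7*c^2 - 2.94*c + 0.37)^2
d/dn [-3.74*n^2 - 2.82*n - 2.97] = -7.48*n - 2.82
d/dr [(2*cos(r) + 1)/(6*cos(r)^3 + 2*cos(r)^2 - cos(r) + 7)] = (22*cos(r) + 11*cos(2*r) + 6*cos(3*r) - 4)*sin(r)/(6*cos(r)^3 + 2*cos(r)^2 - cos(r) + 7)^2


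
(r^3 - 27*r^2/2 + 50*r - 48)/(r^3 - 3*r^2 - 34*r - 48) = (r^2 - 11*r/2 + 6)/(r^2 + 5*r + 6)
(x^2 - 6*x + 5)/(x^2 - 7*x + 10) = (x - 1)/(x - 2)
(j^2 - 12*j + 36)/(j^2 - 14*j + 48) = (j - 6)/(j - 8)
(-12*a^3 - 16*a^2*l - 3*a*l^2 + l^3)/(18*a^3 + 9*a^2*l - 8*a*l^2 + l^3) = (-2*a - l)/(3*a - l)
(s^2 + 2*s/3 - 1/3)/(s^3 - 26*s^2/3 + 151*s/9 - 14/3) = 3*(s + 1)/(3*s^2 - 25*s + 42)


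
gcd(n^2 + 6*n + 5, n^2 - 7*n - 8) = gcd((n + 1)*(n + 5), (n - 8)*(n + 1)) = n + 1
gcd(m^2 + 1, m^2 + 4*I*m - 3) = m + I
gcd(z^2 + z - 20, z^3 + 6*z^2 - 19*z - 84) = z - 4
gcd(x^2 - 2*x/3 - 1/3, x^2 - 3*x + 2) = x - 1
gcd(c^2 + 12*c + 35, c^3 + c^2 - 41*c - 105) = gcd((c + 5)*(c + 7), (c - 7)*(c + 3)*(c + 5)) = c + 5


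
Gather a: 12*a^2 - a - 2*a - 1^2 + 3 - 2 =12*a^2 - 3*a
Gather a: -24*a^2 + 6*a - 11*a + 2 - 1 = -24*a^2 - 5*a + 1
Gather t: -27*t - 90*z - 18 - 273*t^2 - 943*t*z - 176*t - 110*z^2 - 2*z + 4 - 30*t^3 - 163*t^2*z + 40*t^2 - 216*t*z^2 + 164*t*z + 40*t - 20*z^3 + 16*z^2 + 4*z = -30*t^3 + t^2*(-163*z - 233) + t*(-216*z^2 - 779*z - 163) - 20*z^3 - 94*z^2 - 88*z - 14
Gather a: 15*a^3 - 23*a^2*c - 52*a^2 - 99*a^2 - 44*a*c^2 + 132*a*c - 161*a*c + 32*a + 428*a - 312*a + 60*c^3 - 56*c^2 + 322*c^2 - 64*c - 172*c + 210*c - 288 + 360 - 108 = 15*a^3 + a^2*(-23*c - 151) + a*(-44*c^2 - 29*c + 148) + 60*c^3 + 266*c^2 - 26*c - 36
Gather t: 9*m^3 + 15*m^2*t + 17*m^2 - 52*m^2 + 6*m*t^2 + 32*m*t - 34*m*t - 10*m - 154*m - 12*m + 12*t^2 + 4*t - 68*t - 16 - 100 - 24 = 9*m^3 - 35*m^2 - 176*m + t^2*(6*m + 12) + t*(15*m^2 - 2*m - 64) - 140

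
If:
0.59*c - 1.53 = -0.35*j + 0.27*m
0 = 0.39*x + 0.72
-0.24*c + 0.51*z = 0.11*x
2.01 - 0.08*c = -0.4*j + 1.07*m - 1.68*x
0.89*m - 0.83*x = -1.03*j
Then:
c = 2.20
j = -0.35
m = -1.32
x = -1.85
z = 0.64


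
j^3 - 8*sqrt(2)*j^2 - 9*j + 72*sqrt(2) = (j - 3)*(j + 3)*(j - 8*sqrt(2))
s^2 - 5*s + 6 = (s - 3)*(s - 2)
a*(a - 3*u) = a^2 - 3*a*u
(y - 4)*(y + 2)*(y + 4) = y^3 + 2*y^2 - 16*y - 32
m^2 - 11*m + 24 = (m - 8)*(m - 3)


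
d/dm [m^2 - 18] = 2*m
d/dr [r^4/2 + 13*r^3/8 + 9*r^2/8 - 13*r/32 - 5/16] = 2*r^3 + 39*r^2/8 + 9*r/4 - 13/32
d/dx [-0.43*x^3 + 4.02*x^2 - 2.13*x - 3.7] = -1.29*x^2 + 8.04*x - 2.13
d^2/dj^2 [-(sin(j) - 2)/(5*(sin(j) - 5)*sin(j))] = (sin(j)^2 - 3*sin(j) + 28 - 38/sin(j) - 60/sin(j)^2 + 100/sin(j)^3)/(5*(sin(j) - 5)^3)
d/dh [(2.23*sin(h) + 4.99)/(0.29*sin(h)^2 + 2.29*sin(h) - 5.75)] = (-2.8942*sin(h) + 0.32335*cos(2*h) - 24.57295)*cos(h)/(0.29*sin(h)^2 + 2.29*sin(h) - 5.75)^2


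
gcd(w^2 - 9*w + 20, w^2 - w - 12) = w - 4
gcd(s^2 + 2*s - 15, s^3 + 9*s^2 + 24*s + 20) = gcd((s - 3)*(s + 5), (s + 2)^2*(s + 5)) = s + 5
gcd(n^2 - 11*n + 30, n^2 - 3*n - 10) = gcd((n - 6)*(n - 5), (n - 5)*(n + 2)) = n - 5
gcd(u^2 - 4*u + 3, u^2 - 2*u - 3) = u - 3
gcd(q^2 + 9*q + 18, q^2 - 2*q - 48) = q + 6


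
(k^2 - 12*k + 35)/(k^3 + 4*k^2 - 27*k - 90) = (k - 7)/(k^2 + 9*k + 18)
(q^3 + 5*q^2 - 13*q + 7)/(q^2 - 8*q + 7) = (q^2 + 6*q - 7)/(q - 7)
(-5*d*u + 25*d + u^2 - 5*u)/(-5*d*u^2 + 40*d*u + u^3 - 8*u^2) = (u - 5)/(u*(u - 8))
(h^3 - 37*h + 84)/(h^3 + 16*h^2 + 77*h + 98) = (h^2 - 7*h + 12)/(h^2 + 9*h + 14)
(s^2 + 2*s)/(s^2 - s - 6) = s/(s - 3)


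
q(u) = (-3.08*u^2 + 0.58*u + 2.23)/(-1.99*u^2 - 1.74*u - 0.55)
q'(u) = (0.58 - 6.16*u)/(-1.99*u^2 - 1.74*u - 0.55) + (3.98*u + 1.74)*(-3.08*u^2 + 0.58*u + 2.23)/(-1.99*u^2 - 1.74*u - 0.55)^2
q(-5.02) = 1.87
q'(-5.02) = 0.06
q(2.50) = 0.90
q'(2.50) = 0.25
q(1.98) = 0.74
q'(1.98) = 0.38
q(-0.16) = -6.38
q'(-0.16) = 16.97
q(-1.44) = 2.30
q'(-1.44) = -0.13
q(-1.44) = 2.30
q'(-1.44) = -0.13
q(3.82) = 1.12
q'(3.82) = 0.11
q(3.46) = 1.07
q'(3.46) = 0.13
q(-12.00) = 1.68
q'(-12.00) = 0.01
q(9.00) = 1.36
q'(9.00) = 0.02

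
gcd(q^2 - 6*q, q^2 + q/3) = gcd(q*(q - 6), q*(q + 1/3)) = q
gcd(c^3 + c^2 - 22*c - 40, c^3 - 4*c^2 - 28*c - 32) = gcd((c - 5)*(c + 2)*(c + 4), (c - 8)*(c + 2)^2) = c + 2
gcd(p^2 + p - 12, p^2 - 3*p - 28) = p + 4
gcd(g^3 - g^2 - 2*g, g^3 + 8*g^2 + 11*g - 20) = 1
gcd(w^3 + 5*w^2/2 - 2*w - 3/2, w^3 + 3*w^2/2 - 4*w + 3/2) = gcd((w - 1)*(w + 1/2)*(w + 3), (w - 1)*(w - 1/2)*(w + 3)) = w^2 + 2*w - 3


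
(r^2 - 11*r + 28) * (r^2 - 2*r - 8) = r^4 - 13*r^3 + 42*r^2 + 32*r - 224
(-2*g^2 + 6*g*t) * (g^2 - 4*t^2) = -2*g^4 + 6*g^3*t + 8*g^2*t^2 - 24*g*t^3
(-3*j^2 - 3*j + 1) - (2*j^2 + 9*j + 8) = -5*j^2 - 12*j - 7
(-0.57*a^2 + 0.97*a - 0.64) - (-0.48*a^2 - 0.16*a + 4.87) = -0.09*a^2 + 1.13*a - 5.51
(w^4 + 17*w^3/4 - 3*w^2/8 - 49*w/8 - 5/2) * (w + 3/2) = w^5 + 23*w^4/4 + 6*w^3 - 107*w^2/16 - 187*w/16 - 15/4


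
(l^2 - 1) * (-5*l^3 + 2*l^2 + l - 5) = -5*l^5 + 2*l^4 + 6*l^3 - 7*l^2 - l + 5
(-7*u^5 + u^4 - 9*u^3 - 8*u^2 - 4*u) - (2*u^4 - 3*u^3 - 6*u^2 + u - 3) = -7*u^5 - u^4 - 6*u^3 - 2*u^2 - 5*u + 3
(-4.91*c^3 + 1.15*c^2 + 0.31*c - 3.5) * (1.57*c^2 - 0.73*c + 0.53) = -7.7087*c^5 + 5.3898*c^4 - 2.9551*c^3 - 5.1118*c^2 + 2.7193*c - 1.855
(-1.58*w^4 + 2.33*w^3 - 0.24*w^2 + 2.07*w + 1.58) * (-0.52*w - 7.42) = 0.8216*w^5 + 10.512*w^4 - 17.1638*w^3 + 0.7044*w^2 - 16.181*w - 11.7236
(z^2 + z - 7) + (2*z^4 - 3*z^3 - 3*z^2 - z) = 2*z^4 - 3*z^3 - 2*z^2 - 7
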